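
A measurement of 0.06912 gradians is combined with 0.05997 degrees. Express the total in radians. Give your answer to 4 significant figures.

0.002132 rad

0.06912 grad = 0.00108573 rad and 0.05997 ° = 0.00104667 rad.
0.00108573 + 0.00104667 ≈ 0.002132 rad.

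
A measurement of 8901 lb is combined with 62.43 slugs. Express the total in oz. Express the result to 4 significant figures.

174600 oz

8901 lb = 142416 oz and 62.43 slug = 32138.0 oz.
142416 + 32138.0 ≈ 174600 oz.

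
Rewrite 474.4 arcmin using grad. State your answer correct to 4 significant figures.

8.785 gradians

1 arcminute = 0.0185185 gradians.
474.4 × 0.0185185 ≈ 8.785 grad.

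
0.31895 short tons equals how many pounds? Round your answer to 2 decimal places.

1 short ton = 2000.00 pounds.
Thus 0.31895 × 2000.00 ≈ 637.90 lb.

637.90 pounds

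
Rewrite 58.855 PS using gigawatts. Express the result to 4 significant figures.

4.329 × 10^-5 GW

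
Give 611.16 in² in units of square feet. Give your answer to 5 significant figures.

1 in² = 0.00694444 ft².
So 611.16 × 0.00694444 ≈ 4.2442 ft².

4.2442 square feet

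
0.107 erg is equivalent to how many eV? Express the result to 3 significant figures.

6.68 × 10^10 eV

1 erg = 6.24151 × 10^11 electronvolts.
0.107 × 6.24151 × 10^11 ≈ 6.68 × 10^10 eV.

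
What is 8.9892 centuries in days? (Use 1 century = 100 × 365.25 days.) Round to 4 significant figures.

328300 days

1 century = 36525.0 d.
Thus 8.9892 × 36525.0 ≈ 328300 d.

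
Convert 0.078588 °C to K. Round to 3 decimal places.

273.229 K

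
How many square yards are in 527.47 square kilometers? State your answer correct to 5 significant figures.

1 square kilometer = 1.19599e+6 yd².
Thus 527.47 × 1.19599e+6 ≈ 6.3085e+8 yd².

6.3085e+8 square yards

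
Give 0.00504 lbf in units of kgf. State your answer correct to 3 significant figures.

0.00229 kilograms-force

1 pound-force = 0.453592 kgf.
Thus 0.00504 × 0.453592 ≈ 0.00229 kgf.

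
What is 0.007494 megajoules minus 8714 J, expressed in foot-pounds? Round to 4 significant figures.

0.007494 MJ = 5527.29 ft·lbf and 8714 J = 6427.12 ft·lbf.
5527.29 − 6427.12 ≈ -899.8 ft·lbf.

-899.8 ft·lbf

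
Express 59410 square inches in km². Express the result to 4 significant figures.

3.833 × 10^-5 km²

1 in² = 6.45160 × 10^-10 km².
59410 × 6.45160 × 10^-10 ≈ 3.833 × 10^-5 km².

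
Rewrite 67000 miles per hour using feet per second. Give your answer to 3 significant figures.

98300 ft/s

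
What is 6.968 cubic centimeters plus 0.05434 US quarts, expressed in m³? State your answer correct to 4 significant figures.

5.839 × 10^-5 m³

6.968 cm³ = 6.96800 × 10^-6 m³ and 0.05434 US qt = 5.14248 × 10^-5 m³.
6.96800 × 10^-6 + 5.14248 × 10^-5 ≈ 5.839 × 10^-5 m³.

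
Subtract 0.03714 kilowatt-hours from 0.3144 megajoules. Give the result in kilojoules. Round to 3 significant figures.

0.3144 MJ = 314.400 kJ and 0.03714 kWh = 133.704 kJ.
314.400 − 133.704 ≈ 181 kJ.

181 kilojoules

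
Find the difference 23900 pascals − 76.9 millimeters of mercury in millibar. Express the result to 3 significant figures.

136 mbar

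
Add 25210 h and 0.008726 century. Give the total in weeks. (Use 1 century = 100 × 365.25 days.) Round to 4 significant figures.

195.6 wk

25210 h = 150.060 wk and 0.008726 century = 45.5310 wk.
150.060 + 45.5310 ≈ 195.6 wk.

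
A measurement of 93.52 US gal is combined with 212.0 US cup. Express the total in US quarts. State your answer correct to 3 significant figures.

427 US quarts

93.52 US gal = 374.080 US qt and 212.0 US cup = 53.0000 US qt.
374.080 + 53.0000 ≈ 427 US qt.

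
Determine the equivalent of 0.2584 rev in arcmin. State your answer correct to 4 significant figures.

5581 arcmin

1 revolution = 21600.0 arcmin.
0.2584 × 21600.0 ≈ 5581 arcmin.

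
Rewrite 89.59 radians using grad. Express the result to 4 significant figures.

5703 gradians

1 radian = 63.6620 grad.
Thus 89.59 × 63.6620 ≈ 5703 grad.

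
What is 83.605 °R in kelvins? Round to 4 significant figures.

46.45 kelvins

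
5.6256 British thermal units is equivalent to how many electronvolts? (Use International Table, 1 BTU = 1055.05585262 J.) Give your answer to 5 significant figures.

3.7045 × 10^22 eV

1 British thermal unit = 6.58514 × 10^21 eV.
So 5.6256 × 6.58514 × 10^21 ≈ 3.7045 × 10^22 eV.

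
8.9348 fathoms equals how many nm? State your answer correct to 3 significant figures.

1.63 × 10^10 nm

1 fathom = 1.82880 × 10^9 nm.
8.9348 × 1.82880 × 10^9 ≈ 1.63 × 10^10 nm.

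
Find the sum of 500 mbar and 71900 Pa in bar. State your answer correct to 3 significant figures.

500 mbar = 0.500000 bar and 71900 Pa = 0.719000 bar.
0.500000 + 0.719000 ≈ 1.22 bar.

1.22 bar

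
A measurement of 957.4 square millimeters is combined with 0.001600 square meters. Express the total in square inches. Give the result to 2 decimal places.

3.96 in²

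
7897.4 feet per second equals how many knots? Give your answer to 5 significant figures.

4679.1 kn

1 foot per second = 0.592484 kn.
7897.4 × 0.592484 ≈ 4679.1 kn.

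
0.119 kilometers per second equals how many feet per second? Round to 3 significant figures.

390 ft/s

1 km/s = 3280.84 feet per second.
Thus 0.119 × 3280.84 ≈ 390 ft/s.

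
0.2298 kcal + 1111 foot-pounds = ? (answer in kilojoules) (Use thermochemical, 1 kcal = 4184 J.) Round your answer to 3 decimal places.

2.468 kilojoules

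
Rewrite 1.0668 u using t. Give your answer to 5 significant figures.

1.7715e-30 metric tons

1 u = 1.66054e-30 metric tons.
Thus 1.0668 × 1.66054e-30 ≈ 1.7715e-30 t.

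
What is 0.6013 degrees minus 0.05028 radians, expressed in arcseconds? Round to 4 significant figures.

-8206 arcsec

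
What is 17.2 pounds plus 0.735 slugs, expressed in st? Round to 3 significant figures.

2.92 stone

17.2 lb = 1.22857 st and 0.735 slug = 1.68914 st.
1.22857 + 1.68914 ≈ 2.92 st.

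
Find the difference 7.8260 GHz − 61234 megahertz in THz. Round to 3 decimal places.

7.8260 GHz = 0.00782600 THz and 61234 MHz = 0.0612340 THz.
0.00782600 − 0.0612340 ≈ -0.053 THz.

-0.053 THz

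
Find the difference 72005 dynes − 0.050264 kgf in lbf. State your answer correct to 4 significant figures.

0.05106 lbf

72005 dyn = 0.161874 lbf and 0.050264 kgf = 0.110813 lbf.
0.161874 − 0.110813 ≈ 0.05106 lbf.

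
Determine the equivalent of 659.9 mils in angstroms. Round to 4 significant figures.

1.676e+8 Å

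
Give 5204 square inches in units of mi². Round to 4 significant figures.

1.296e-6 mi²

1 square inch = 2.49098e-10 mi².
Then 5204 × 2.49098e-10 ≈ 1.296e-6 mi².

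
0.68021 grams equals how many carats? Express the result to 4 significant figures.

1 g = 5.00000 ct.
Then 0.68021 × 5.00000 ≈ 3.401 ct.

3.401 carats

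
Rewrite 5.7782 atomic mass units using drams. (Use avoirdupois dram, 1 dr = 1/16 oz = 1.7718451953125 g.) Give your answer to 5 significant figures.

5.4152 × 10^-24 dr

1 u = 9.37181 × 10^-25 drams.
So 5.7782 × 9.37181 × 10^-25 ≈ 5.4152 × 10^-24 dr.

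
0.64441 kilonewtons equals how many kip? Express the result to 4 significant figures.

0.1449 kip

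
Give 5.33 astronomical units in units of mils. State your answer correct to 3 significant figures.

1 astronomical unit = 5.88968e+15 mils.
So 5.33 × 5.88968e+15 ≈ 3.14e+16 mil.

3.14e+16 mils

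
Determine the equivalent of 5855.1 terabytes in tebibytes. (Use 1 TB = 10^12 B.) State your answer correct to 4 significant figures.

5325 tebibytes

1 TB = 0.909495 TiB.
So 5855.1 × 0.909495 ≈ 5325 TiB.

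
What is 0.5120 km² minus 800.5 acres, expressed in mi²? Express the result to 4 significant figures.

0.5120 km² = 0.197684 mi² and 800.5 acre = 1.25078 mi².
0.197684 − 1.25078 ≈ -1.053 mi².

-1.053 mi²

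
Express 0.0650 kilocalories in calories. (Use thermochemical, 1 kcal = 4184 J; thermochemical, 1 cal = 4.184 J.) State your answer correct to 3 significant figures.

1 kcal = 1000.00 calories.
Then 0.0650 × 1000.00 ≈ 65.0 cal.

65.0 calories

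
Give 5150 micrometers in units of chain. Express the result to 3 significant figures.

1 μm = 4.97097 × 10^-8 chain.
Thus 5150 × 4.97097 × 10^-8 ≈ 0.000256 chain.

0.000256 chain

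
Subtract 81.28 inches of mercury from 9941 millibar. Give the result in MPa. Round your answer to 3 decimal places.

0.719 MPa

9941 mbar = 0.994100 MPa and 81.28 inHg = 0.275246 MPa.
0.994100 − 0.275246 ≈ 0.719 MPa.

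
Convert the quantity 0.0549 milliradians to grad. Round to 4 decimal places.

1 milliradian = 0.0636620 gradians.
So 0.0549 × 0.0636620 ≈ 0.0035 grad.

0.0035 gradians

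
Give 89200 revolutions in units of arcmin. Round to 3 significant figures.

1 rev = 21600.0 arcminutes.
So 89200 × 21600.0 ≈ 1.93e+9 arcmin.

1.93e+9 arcminutes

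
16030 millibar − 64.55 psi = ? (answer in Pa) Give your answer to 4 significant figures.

16030 mbar = 1.60300 × 10^6 Pa and 64.55 psi = 445057 Pa.
1.60300 × 10^6 − 445057 ≈ 1.158 × 10^6 Pa.

1.158 × 10^6 pascals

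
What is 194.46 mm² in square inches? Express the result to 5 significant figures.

1 mm² = 0.00155000 square inches.
Thus 194.46 × 0.00155000 ≈ 0.30141 in².

0.30141 square inches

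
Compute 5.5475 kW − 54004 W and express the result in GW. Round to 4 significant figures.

-4.846e-5 gigawatts

5.5475 kW = 5.54750e-6 GW and 54004 W = 5.40040e-5 GW.
5.54750e-6 − 5.40040e-5 ≈ -4.846e-5 GW.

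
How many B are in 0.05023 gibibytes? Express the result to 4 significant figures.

1 GiB = 1.07374 × 10^9 bytes.
Thus 0.05023 × 1.07374 × 10^9 ≈ 5.393 × 10^7 B.

5.393 × 10^7 bytes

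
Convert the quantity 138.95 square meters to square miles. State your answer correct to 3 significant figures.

1 square meter = 3.86102 × 10^-7 square miles.
138.95 × 3.86102 × 10^-7 ≈ 5.36 × 10^-5 mi².

5.36 × 10^-5 square miles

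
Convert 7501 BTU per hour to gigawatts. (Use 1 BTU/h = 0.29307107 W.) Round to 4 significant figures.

1 BTU per hour = 2.93071e-10 GW.
7501 × 2.93071e-10 ≈ 2.198e-6 GW.

2.198e-6 gigawatts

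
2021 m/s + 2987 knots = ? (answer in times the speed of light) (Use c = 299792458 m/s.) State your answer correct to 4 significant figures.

1.187e-5 times the speed of light

2021 m/s = 6.74133e-6 c and 2987 kn = 5.12570e-6 c.
6.74133e-6 + 5.12570e-6 ≈ 1.187e-5 c.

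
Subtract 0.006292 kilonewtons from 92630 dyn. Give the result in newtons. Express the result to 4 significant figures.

92630 dyn = 0.926300 N and 0.006292 kN = 6.29200 N.
0.926300 − 6.29200 ≈ -5.366 N.

-5.366 N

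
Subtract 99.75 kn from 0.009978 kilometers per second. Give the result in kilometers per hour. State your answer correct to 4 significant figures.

0.009978 km/s = 35.9208 km/h and 99.75 kn = 184.737 km/h.
35.9208 − 184.737 ≈ -148.8 km/h.

-148.8 km/h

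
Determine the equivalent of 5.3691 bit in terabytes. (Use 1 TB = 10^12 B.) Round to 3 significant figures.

6.71e-13 terabytes

1 bit = 1.25000e-13 TB.
So 5.3691 × 1.25000e-13 ≈ 6.71e-13 TB.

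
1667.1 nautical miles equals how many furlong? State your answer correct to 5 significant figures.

1 nautical mile = 9.20624 furlongs.
Then 1667.1 × 9.20624 ≈ 15348 furlong.

15348 furlong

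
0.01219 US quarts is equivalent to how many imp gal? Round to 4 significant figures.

1 US quart = 0.208169 imp gal.
So 0.01219 × 0.208169 ≈ 0.002538 imp gal.

0.002538 imp gal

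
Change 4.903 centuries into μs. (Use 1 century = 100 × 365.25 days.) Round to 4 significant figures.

1 century = 3.15576 × 10^15 microseconds.
Thus 4.903 × 3.15576 × 10^15 ≈ 1.547 × 10^16 μs.

1.547 × 10^16 microseconds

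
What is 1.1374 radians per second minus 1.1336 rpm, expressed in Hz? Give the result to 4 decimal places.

1.1374 rad/s = 0.181023 Hz and 1.1336 rpm = 0.0188933 Hz.
0.181023 − 0.0188933 ≈ 0.1621 Hz.

0.1621 hertz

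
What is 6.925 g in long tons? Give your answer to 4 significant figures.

1 gram = 9.84207 × 10^-7 long tons.
Thus 6.925 × 9.84207 × 10^-7 ≈ 6.816 × 10^-6 long ton.

6.816 × 10^-6 long tons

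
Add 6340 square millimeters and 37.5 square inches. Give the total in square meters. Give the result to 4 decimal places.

6340 mm² = 0.00634000 m² and 37.5 in² = 0.0241935 m².
0.00634000 + 0.0241935 ≈ 0.0305 m².

0.0305 square meters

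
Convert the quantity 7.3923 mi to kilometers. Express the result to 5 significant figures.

1 mile = 1.60934 kilometers.
So 7.3923 × 1.60934 ≈ 11.897 km.

11.897 kilometers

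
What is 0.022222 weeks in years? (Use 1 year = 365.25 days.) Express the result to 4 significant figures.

0.0004259 yr

1 wk = 0.0191650 yr.
So 0.022222 × 0.0191650 ≈ 0.0004259 yr.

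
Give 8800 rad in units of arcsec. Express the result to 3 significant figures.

1 radian = 206265 arcsec.
8800 × 206265 ≈ 1.82 × 10^9 arcsec.

1.82 × 10^9 arcsec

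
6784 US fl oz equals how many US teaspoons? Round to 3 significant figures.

1 US fluid ounce = 6.00000 US tsp.
Then 6784 × 6.00000 ≈ 40700 US tsp.

40700 US tsp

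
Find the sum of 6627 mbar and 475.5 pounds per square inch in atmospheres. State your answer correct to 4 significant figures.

38.90 atmospheres

6627 mbar = 6.54034 atm and 475.5 psi = 32.3559 atm.
6.54034 + 32.3559 ≈ 38.90 atm.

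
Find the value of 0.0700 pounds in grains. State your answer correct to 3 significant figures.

490 gr

1 pound = 7000.00 gr.
Thus 0.0700 × 7000.00 ≈ 490 gr.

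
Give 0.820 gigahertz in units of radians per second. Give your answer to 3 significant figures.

5.15e+9 rad/s

1 gigahertz = 6.28319e+9 radians per second.
0.820 × 6.28319e+9 ≈ 5.15e+9 rad/s.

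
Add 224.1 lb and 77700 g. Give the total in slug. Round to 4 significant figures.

224.1 lb = 6.96524 slug and 77700 g = 5.32414 slug.
6.96524 + 5.32414 ≈ 12.29 slug.

12.29 slug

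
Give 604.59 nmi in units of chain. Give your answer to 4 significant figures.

1 nautical mile = 92.0624 chain.
604.59 × 92.0624 ≈ 55660 chain.

55660 chains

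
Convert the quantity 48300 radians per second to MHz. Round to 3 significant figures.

1 rad/s = 1.59155e-7 MHz.
So 48300 × 1.59155e-7 ≈ 0.00769 MHz.

0.00769 megahertz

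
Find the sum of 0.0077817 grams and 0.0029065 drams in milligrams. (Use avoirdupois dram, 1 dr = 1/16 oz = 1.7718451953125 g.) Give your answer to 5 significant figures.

12.932 mg

0.0077817 g = 7.78170 mg and 0.0029065 dr = 5.14987 mg.
7.78170 + 5.14987 ≈ 12.932 mg.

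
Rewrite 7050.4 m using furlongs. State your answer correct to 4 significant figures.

1 m = 0.00497097 furlongs.
So 7050.4 × 0.00497097 ≈ 35.05 furlong.

35.05 furlong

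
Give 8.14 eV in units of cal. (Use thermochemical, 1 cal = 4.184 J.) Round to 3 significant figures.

1 electronvolt = 3.82929 × 10^-20 calories.
So 8.14 × 3.82929 × 10^-20 ≈ 3.12 × 10^-19 cal.

3.12 × 10^-19 calories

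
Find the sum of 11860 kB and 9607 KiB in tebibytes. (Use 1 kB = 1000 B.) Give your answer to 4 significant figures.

1.973 × 10^-5 tebibytes

11860 kB = 1.07866 × 10^-5 TiB and 9607 KiB = 8.94722 × 10^-6 TiB.
1.07866 × 10^-5 + 8.94722 × 10^-6 ≈ 1.973 × 10^-5 TiB.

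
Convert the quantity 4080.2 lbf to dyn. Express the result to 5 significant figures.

1.8150 × 10^9 dyn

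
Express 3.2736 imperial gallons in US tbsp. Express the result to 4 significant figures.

1006 US tablespoons

1 imperial gallon = 307.443 US tbsp.
Then 3.2736 × 307.443 ≈ 1006 US tbsp.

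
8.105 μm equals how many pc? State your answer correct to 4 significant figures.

1 μm = 3.24078e-23 pc.
So 8.105 × 3.24078e-23 ≈ 2.627e-22 pc.

2.627e-22 pc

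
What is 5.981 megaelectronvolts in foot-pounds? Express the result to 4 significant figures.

1 megaelectronvolt = 1.18170e-13 foot-pounds.
Then 5.981 × 1.18170e-13 ≈ 7.068e-13 ft·lbf.

7.068e-13 foot-pounds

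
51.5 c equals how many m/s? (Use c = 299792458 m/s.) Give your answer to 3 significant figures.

1.54e+10 meters per second

1 c = 2.99792e+8 meters per second.
So 51.5 × 2.99792e+8 ≈ 1.54e+10 m/s.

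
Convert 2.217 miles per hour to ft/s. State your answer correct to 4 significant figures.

1 mph = 1.46667 ft/s.
So 2.217 × 1.46667 ≈ 3.252 ft/s.

3.252 ft/s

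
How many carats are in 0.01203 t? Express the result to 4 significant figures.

60150 ct

1 metric ton = 5.00000e+6 ct.
0.01203 × 5.00000e+6 ≈ 60150 ct.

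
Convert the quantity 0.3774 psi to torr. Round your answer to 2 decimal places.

19.52 torr

1 psi = 51.7149 torr.
0.3774 × 51.7149 ≈ 19.52 torr.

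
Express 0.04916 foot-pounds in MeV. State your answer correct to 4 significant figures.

1 foot-pound = 8.46235 × 10^12 MeV.
Thus 0.04916 × 8.46235 × 10^12 ≈ 4.160 × 10^11 MeV.

4.160 × 10^11 MeV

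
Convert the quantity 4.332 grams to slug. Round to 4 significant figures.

1 g = 6.85218 × 10^-5 slug.
4.332 × 6.85218 × 10^-5 ≈ 0.0002968 slug.

0.0002968 slug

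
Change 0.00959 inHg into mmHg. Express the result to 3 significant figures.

1 inHg = 25.4000 millimeters of mercury.
Thus 0.00959 × 25.4000 ≈ 0.244 mmHg.

0.244 mmHg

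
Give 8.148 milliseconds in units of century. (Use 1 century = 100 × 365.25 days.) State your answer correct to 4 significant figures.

1 millisecond = 3.16881e-13 century.
Then 8.148 × 3.16881e-13 ≈ 2.582e-12 century.

2.582e-12 century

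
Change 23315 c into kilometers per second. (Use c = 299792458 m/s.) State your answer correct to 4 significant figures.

6.990e+9 km/s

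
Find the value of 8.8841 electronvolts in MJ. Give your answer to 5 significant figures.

1 electronvolt = 1.60218e-25 MJ.
So 8.8841 × 1.60218e-25 ≈ 1.4234e-24 MJ.

1.4234e-24 MJ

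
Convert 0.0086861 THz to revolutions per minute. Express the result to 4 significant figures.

1 terahertz = 6.00000e+13 revolutions per minute.
0.0086861 × 6.00000e+13 ≈ 5.212e+11 rpm.

5.212e+11 revolutions per minute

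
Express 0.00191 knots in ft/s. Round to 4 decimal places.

1 kn = 1.68781 feet per second.
0.00191 × 1.68781 ≈ 0.0032 ft/s.

0.0032 ft/s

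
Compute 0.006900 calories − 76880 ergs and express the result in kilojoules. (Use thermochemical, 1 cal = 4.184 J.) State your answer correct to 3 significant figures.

2.12e-5 kJ

0.006900 cal = 2.88696e-5 kJ and 76880 erg = 7.68800e-6 kJ.
2.88696e-5 − 7.68800e-6 ≈ 2.12e-5 kJ.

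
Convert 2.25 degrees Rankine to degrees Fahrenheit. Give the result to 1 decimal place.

-457.4 °F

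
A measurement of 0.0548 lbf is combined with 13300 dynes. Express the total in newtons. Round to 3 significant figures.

0.0548 lbf = 0.243763 N and 13300 dyn = 0.133000 N.
0.243763 + 0.133000 ≈ 0.377 N.

0.377 newtons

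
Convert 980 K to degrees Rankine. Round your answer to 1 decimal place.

°R = K × 9/5.
Applying the formula gives 1764.0 °R.

1764.0 °R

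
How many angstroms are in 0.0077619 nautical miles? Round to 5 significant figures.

1.4375e+11 Å

1 nautical mile = 1.85200e+13 Å.
0.0077619 × 1.85200e+13 ≈ 1.4375e+11 Å.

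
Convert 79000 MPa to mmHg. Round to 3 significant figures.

5.93 × 10^8 mmHg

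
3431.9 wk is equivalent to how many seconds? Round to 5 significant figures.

1 wk = 604800 s.
Thus 3431.9 × 604800 ≈ 2.0756e+9 s.

2.0756e+9 seconds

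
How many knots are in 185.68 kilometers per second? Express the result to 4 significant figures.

360900 knots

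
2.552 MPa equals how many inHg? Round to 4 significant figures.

753.6 inHg

1 MPa = 295.300 inHg.
2.552 × 295.300 ≈ 753.6 inHg.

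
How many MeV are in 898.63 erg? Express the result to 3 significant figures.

5.61e+8 megaelectronvolts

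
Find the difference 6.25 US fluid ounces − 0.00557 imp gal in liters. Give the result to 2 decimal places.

6.25 US fl oz = 0.184835 L and 0.00557 imp gal = 0.0253217 L.
0.184835 − 0.0253217 ≈ 0.16 L.

0.16 liters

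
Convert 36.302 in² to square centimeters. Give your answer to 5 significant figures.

1 in² = 6.45160 square centimeters.
So 36.302 × 6.45160 ≈ 234.21 cm².

234.21 square centimeters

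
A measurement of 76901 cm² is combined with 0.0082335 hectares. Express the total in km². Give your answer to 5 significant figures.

9.0025 × 10^-5 square kilometers

76901 cm² = 7.69010 × 10^-6 km² and 0.0082335 ha = 8.23350 × 10^-5 km².
7.69010 × 10^-6 + 8.23350 × 10^-5 ≈ 9.0025 × 10^-5 km².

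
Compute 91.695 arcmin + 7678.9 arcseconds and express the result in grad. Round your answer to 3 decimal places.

4.068 gradians

91.695 arcmin = 1.69806 grad and 7678.9 arcsec = 2.37003 grad.
1.69806 + 2.37003 ≈ 4.068 grad.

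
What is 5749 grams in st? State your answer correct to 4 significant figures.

0.9053 st

1 g = 0.000157473 st.
So 5749 × 0.000157473 ≈ 0.9053 st.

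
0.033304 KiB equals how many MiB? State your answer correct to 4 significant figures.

3.252e-5 mebibytes

1 kibibyte = 0.0009765625 mebibytes.
So 0.033304 × 0.0009765625 ≈ 3.252e-5 MiB.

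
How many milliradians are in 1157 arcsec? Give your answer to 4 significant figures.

5.609 milliradians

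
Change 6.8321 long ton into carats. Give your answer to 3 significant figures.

3.47 × 10^7 ct

1 long ton = 5.08023 × 10^6 carats.
Then 6.8321 × 5.08023 × 10^6 ≈ 3.47 × 10^7 ct.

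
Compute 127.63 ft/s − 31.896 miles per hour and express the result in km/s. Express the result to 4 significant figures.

0.02464 km/s

127.63 ft/s = 0.0389016 km/s and 31.896 mph = 0.0142588 km/s.
0.0389016 − 0.0142588 ≈ 0.02464 km/s.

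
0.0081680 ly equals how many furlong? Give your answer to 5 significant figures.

3.8413e+11 furlong

1 ly = 4.70290e+13 furlong.
Thus 0.0081680 × 4.70290e+13 ≈ 3.8413e+11 furlong.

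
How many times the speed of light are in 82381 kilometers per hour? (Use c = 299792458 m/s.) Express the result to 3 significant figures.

1 kilometer per hour = 9.26567e-10 times the speed of light.
82381 × 9.26567e-10 ≈ 7.63e-5 c.

7.63e-5 c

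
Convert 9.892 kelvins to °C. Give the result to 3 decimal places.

K = °C + 273.15.
Applying the formula gives -263.258 °C.

-263.258 °C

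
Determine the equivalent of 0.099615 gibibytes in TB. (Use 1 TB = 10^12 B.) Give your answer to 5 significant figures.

0.00010696 terabytes

1 GiB = 0.00107374 TB.
0.099615 × 0.00107374 ≈ 0.00010696 TB.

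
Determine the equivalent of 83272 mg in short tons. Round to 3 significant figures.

1 milligram = 1.10231e-9 short ton.
Thus 83272 × 1.10231e-9 ≈ 9.18e-5 short ton.

9.18e-5 short ton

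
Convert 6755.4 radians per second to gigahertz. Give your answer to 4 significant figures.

1 rad/s = 1.59155 × 10^-10 GHz.
Thus 6755.4 × 1.59155 × 10^-10 ≈ 1.075 × 10^-6 GHz.

1.075 × 10^-6 GHz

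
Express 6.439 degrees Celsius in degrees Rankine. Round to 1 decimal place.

°R = (°C + 273.15) × 9/5.
Applying the formula gives 503.3 °R.

503.3 °R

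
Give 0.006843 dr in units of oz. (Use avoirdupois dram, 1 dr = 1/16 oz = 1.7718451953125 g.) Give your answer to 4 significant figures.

0.0004277 oz

1 dr = 0.0625000 oz.
Thus 0.006843 × 0.0625000 ≈ 0.0004277 oz.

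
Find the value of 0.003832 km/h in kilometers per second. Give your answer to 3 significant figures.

1.06 × 10^-6 km/s

1 km/h = 0.000277778 km/s.
Then 0.003832 × 0.000277778 ≈ 1.06 × 10^-6 km/s.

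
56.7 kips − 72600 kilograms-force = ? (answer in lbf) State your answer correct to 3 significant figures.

56.7 kip = 56700.0 lbf and 72600 kgf = 160056 lbf.
56700.0 − 160056 ≈ -103000 lbf.

-103000 pounds-force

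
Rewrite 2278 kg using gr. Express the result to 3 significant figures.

1 kg = 15432.4 grains.
Then 2278 × 15432.4 ≈ 3.52e+7 gr.

3.52e+7 grains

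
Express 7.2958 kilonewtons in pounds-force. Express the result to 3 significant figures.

1 kN = 224.809 pounds-force.
So 7.2958 × 224.809 ≈ 1640 lbf.

1640 lbf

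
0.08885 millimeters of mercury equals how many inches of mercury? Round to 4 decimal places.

0.0035 inHg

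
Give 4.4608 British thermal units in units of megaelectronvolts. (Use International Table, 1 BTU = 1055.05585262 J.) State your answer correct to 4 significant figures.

1 BTU = 6.58514 × 10^15 megaelectronvolts.
Thus 4.4608 × 6.58514 × 10^15 ≈ 2.937 × 10^16 MeV.

2.937 × 10^16 MeV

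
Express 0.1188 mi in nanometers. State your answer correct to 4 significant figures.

1.912 × 10^11 nm

1 mile = 1.60934 × 10^12 nanometers.
Then 0.1188 × 1.60934 × 10^12 ≈ 1.912 × 10^11 nm.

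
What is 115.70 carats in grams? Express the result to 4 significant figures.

23.14 grams

1 ct = 0.200000 g.
115.70 × 0.200000 ≈ 23.14 g.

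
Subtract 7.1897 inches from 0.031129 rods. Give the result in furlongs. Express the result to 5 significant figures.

0.031129 rod = 0.0007782250 furlong and 7.1897 in = 0.0009077904 furlong.
0.0007782250 − 0.0009077904 ≈ -0.00012957 furlong.

-0.00012957 furlong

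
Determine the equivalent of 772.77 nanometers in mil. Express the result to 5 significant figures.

1 nanometer = 3.93701 × 10^-5 mil.
Thus 772.77 × 3.93701 × 10^-5 ≈ 0.030424 mil.

0.030424 mil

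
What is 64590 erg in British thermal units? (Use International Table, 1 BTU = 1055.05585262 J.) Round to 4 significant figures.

6.122 × 10^-6 BTU

1 erg = 9.47817 × 10^-11 BTU.
So 64590 × 9.47817 × 10^-11 ≈ 6.122 × 10^-6 BTU.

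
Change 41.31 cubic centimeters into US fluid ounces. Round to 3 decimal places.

1.397 US fl oz

1 cm³ = 0.0338140 US fl oz.
Then 41.31 × 0.0338140 ≈ 1.397 US fl oz.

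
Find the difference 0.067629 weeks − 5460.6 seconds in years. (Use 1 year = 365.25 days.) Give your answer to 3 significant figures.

0.067629 wk = 0.00129611 yr and 5460.6 s = 0.000173036 yr.
0.00129611 − 0.000173036 ≈ 0.00112 yr.

0.00112 yr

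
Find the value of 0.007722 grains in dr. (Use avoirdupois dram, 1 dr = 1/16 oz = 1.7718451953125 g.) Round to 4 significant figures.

1 gr = 0.0365714 drams.
So 0.007722 × 0.0365714 ≈ 0.0002824 dr.

0.0002824 dr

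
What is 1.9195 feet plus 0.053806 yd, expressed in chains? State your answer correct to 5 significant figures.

1.9195 ft = 0.0290833 chain and 0.053806 yd = 0.00244573 chain.
0.0290833 + 0.00244573 ≈ 0.031529 chain.

0.031529 chains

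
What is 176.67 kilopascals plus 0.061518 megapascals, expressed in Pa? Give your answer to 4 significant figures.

176.67 kPa = 176670 Pa and 0.061518 MPa = 61518.0 Pa.
176670 + 61518.0 ≈ 238200 Pa.

238200 Pa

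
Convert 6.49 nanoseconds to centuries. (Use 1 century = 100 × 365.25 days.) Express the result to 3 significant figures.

2.06e-18 century

1 nanosecond = 3.16881e-19 centuries.
Thus 6.49 × 3.16881e-19 ≈ 2.06e-18 century.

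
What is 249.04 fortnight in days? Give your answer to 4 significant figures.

3487 d

1 fortnight = 14.0000 d.
Then 249.04 × 14.0000 ≈ 3487 d.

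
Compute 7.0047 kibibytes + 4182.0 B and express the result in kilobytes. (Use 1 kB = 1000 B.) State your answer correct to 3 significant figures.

7.0047 KiB = 7.17281 kB and 4182.0 B = 4.18200 kB.
7.17281 + 4.18200 ≈ 11.4 kB.

11.4 kB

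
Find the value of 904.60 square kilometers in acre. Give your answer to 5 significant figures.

1 km² = 247.105 acres.
904.60 × 247.105 ≈ 223530 acre.

223530 acres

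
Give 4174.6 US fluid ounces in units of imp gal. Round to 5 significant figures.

1 US fl oz = 0.00650527 imperial gallons.
Thus 4174.6 × 0.00650527 ≈ 27.157 imp gal.

27.157 imperial gallons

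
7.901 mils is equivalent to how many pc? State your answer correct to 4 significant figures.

1 mil = 8.23158 × 10^-22 pc.
So 7.901 × 8.23158 × 10^-22 ≈ 6.504 × 10^-21 pc.

6.504 × 10^-21 pc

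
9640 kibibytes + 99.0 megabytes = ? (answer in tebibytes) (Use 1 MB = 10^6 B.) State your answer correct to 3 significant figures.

9.90 × 10^-5 TiB

9640 KiB = 8.97795 × 10^-6 TiB and 99.0 MB = 9.00400 × 10^-5 TiB.
8.97795 × 10^-6 + 9.00400 × 10^-5 ≈ 9.90 × 10^-5 TiB.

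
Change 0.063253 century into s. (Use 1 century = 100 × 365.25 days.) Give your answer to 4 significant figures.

1 century = 3.15576 × 10^9 s.
Then 0.063253 × 3.15576 × 10^9 ≈ 1.996 × 10^8 s.

1.996 × 10^8 s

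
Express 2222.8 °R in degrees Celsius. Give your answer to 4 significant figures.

961.7 degrees Celsius

°R = (°C + 273.15) × 9/5.
Applying the formula gives 961.7 °C.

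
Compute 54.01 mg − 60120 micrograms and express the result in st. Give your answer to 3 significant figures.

54.01 mg = 8.50512 × 10^-6 st and 60120 μg = 9.46728 × 10^-6 st.
8.50512 × 10^-6 − 9.46728 × 10^-6 ≈ -9.62 × 10^-7 st.

-9.62 × 10^-7 st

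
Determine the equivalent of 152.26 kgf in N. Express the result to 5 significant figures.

1493.2 newtons

1 kgf = 9.80665 newtons.
So 152.26 × 9.80665 ≈ 1493.2 N.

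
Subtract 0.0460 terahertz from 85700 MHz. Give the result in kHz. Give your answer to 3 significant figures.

3.97 × 10^7 kHz

85700 MHz = 8.57000 × 10^7 kHz and 0.0460 THz = 4.60000 × 10^7 kHz.
8.57000 × 10^7 − 4.60000 × 10^7 ≈ 3.97 × 10^7 kHz.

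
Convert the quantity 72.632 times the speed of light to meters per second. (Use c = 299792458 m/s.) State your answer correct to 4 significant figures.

2.177 × 10^10 m/s

1 speed of light = 2.99792 × 10^8 meters per second.
72.632 × 2.99792 × 10^8 ≈ 2.177 × 10^10 m/s.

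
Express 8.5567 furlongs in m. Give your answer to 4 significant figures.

1721 meters

1 furlong = 201.168 m.
Thus 8.5567 × 201.168 ≈ 1721 m.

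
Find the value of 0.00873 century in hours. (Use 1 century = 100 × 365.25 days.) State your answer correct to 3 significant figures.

1 century = 876600 hours.
So 0.00873 × 876600 ≈ 7650 h.

7650 h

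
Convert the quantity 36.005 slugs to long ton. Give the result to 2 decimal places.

1 slug = 0.0143634 long ton.
36.005 × 0.0143634 ≈ 0.52 long ton.

0.52 long tons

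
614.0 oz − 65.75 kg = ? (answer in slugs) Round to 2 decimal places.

-3.31 slugs

614.0 oz = 1.19273 slug and 65.75 kg = 4.50531 slug.
1.19273 − 4.50531 ≈ -3.31 slug.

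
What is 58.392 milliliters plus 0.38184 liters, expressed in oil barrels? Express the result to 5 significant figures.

0.0027690 bbl

58.392 mL = 0.000367275 bbl and 0.38184 L = 0.00240170 bbl.
0.000367275 + 0.00240170 ≈ 0.0027690 bbl.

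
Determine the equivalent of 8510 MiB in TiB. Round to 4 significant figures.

1 mebibyte = 9.53674e-7 tebibytes.
So 8510 × 9.53674e-7 ≈ 0.008116 TiB.

0.008116 TiB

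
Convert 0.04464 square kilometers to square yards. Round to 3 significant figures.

53400 square yards

1 km² = 1.19599e+6 yd².
0.04464 × 1.19599e+6 ≈ 53400 yd².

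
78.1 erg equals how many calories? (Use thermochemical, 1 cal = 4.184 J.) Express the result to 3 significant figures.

1.87 × 10^-6 calories

1 erg = 2.39006 × 10^-8 calories.
78.1 × 2.39006 × 10^-8 ≈ 1.87 × 10^-6 cal.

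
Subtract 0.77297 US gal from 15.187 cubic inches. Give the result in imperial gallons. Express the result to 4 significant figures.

15.187 in³ = 0.0547438 imp gal and 0.77297 US gal = 0.643632 imp gal.
0.0547438 − 0.643632 ≈ -0.5889 imp gal.

-0.5889 imp gal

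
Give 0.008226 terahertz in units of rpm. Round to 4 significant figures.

1 terahertz = 6.00000e+13 revolutions per minute.
Then 0.008226 × 6.00000e+13 ≈ 4.936e+11 rpm.

4.936e+11 revolutions per minute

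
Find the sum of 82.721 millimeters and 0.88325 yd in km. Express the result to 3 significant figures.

82.721 mm = 8.27210 × 10^-5 km and 0.88325 yd = 0.000807644 km.
8.27210 × 10^-5 + 0.000807644 ≈ 0.000890 km.

0.000890 km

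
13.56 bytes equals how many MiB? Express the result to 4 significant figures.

1 B = 9.53674 × 10^-7 MiB.
Thus 13.56 × 9.53674 × 10^-7 ≈ 1.293 × 10^-5 MiB.

1.293 × 10^-5 MiB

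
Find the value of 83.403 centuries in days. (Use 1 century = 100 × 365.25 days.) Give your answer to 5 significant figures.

1 century = 36525.0 days.
83.403 × 36525.0 ≈ 3.0463e+6 d.

3.0463e+6 d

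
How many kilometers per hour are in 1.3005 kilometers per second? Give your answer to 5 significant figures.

4681.8 km/h

1 km/s = 3600.00 kilometers per hour.
So 1.3005 × 3600.00 ≈ 4681.8 km/h.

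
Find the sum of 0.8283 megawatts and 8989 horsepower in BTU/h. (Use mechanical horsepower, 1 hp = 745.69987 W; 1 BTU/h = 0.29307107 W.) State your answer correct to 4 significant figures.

2.570e+7 BTU per hour

0.8283 MW = 2.82628e+6 BTU/h and 8989 hp = 2.28719e+7 BTU/h.
2.82628e+6 + 2.28719e+7 ≈ 2.570e+7 BTU/h.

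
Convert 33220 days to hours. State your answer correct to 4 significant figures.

797300 h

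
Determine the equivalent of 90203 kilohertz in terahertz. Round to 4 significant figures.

9.020 × 10^-5 terahertz

1 kHz = 1.00000 × 10^-9 THz.
So 90203 × 1.00000 × 10^-9 ≈ 9.020 × 10^-5 THz.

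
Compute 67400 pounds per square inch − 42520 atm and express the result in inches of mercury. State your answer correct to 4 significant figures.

-1.135e+6 inches of mercury

67400 psi = 137228 inHg and 42520 atm = 1.27225e+6 inHg.
137228 − 1.27225e+6 ≈ -1.135e+6 inHg.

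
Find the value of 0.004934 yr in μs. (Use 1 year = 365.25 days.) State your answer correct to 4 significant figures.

1 year = 3.15576 × 10^13 μs.
Then 0.004934 × 3.15576 × 10^13 ≈ 1.557 × 10^11 μs.

1.557 × 10^11 μs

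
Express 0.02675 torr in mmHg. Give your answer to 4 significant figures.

1 torr = 1.00000 mmHg.
So 0.02675 × 1.00000 ≈ 0.02675 mmHg.

0.02675 mmHg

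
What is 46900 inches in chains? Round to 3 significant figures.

59.2 chains

1 inch = 0.00126263 chains.
Thus 46900 × 0.00126263 ≈ 59.2 chain.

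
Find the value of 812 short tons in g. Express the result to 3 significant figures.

7.37 × 10^8 grams

1 short ton = 907185 g.
812 × 907185 ≈ 7.37 × 10^8 g.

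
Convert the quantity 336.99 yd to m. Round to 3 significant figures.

308 meters

1 yard = 0.914400 m.
Thus 336.99 × 0.914400 ≈ 308 m.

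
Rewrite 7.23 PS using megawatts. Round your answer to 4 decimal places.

1 PS = 0.000735499 MW.
7.23 × 0.000735499 ≈ 0.0053 MW.

0.0053 MW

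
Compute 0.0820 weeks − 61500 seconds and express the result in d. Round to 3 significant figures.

-0.138 days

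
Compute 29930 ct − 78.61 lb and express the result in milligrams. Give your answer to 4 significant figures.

29930 ct = 5.98600 × 10^6 mg and 78.61 lb = 3.56569 × 10^7 mg.
5.98600 × 10^6 − 3.56569 × 10^7 ≈ -2.967 × 10^7 mg.

-2.967 × 10^7 mg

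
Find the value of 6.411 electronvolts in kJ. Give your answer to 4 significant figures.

1 eV = 1.60218 × 10^-22 kJ.
Thus 6.411 × 1.60218 × 10^-22 ≈ 1.027 × 10^-21 kJ.

1.027 × 10^-21 kJ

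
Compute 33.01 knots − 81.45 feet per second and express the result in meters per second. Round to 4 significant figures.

-7.844 m/s

33.01 kn = 16.9818 m/s and 81.45 ft/s = 24.8260 m/s.
16.9818 − 24.8260 ≈ -7.844 m/s.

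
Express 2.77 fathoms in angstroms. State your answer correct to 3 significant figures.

1 fathom = 1.82880e+10 angstroms.
Thus 2.77 × 1.82880e+10 ≈ 5.07e+10 Å.

5.07e+10 Å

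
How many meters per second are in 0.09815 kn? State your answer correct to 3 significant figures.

0.0505 m/s

1 kn = 0.514444 m/s.
0.09815 × 0.514444 ≈ 0.0505 m/s.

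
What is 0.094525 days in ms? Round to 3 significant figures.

8.17e+6 ms

1 d = 8.64000e+7 ms.
0.094525 × 8.64000e+7 ≈ 8.17e+6 ms.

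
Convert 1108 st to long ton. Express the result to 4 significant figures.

6.925 long ton

1 stone = 0.00625000 long tons.
1108 × 0.00625000 ≈ 6.925 long ton.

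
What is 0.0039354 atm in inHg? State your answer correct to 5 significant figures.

0.11775 inHg

1 atmosphere = 29.9213 inHg.
So 0.0039354 × 29.9213 ≈ 0.11775 inHg.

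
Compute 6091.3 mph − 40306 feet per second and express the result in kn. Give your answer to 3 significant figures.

6091.3 mph = 5293.19 kn and 40306 ft/s = 23880.7 kn.
5293.19 − 23880.7 ≈ -18600 kn.

-18600 kn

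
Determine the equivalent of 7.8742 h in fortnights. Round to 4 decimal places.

0.0234 fortnights

1 hour = 0.00297619 fortnight.
7.8742 × 0.00297619 ≈ 0.0234 fortnight.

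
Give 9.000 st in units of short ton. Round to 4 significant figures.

0.06300 short ton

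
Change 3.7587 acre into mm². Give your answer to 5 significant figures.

1 acre = 4.04686 × 10^9 mm².
Then 3.7587 × 4.04686 × 10^9 ≈ 1.5211 × 10^10 mm².

1.5211 × 10^10 mm²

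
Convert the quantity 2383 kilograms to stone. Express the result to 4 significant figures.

1 kg = 0.157473 stone.
Thus 2383 × 0.157473 ≈ 375.3 st.

375.3 stone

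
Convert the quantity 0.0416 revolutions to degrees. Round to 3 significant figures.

15.0 degrees

1 revolution = 360.000 °.
So 0.0416 × 360.000 ≈ 15.0 °.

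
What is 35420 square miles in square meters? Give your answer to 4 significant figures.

1 square mile = 2.58999 × 10^6 m².
Thus 35420 × 2.58999 × 10^6 ≈ 9.174 × 10^10 m².

9.174 × 10^10 m²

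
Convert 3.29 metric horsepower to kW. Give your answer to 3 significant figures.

1 PS = 0.735499 kW.
Thus 3.29 × 0.735499 ≈ 2.42 kW.

2.42 kilowatts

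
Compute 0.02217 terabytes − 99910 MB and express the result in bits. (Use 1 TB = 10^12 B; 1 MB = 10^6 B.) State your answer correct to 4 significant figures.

-6.219e+11 bits

0.02217 TB = 1.77360e+11 bit and 99910 MB = 7.99280e+11 bit.
1.77360e+11 − 7.99280e+11 ≈ -6.219e+11 bit.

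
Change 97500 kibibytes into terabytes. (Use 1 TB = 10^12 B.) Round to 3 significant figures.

9.98e-5 TB

1 KiB = 1.02400e-9 terabytes.
Thus 97500 × 1.02400e-9 ≈ 9.98e-5 TB.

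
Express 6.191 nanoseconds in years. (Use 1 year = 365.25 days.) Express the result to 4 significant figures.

1.962 × 10^-16 yr

1 ns = 3.16881 × 10^-17 yr.
6.191 × 3.16881 × 10^-17 ≈ 1.962 × 10^-16 yr.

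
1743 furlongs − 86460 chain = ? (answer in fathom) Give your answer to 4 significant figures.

-759300 fathoms

1743 furlong = 191730 fathom and 86460 chain = 951060 fathom.
191730 − 951060 ≈ -759300 fathom.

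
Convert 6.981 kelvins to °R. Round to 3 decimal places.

12.566 degrees Rankine

°R = K × 9/5.
Applying the formula gives 12.566 °R.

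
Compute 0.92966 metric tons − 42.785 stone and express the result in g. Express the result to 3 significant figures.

658000 g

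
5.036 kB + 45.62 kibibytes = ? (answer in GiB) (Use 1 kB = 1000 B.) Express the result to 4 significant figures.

4.820e-5 gibibytes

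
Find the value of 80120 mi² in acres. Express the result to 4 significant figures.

5.128e+7 acre

1 mi² = 640.000 acres.
Then 80120 × 640.000 ≈ 5.128e+7 acre.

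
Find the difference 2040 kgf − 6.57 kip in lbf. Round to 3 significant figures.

-2070 pounds-force

2040 kgf = 4497.43 lbf and 6.57 kip = 6570.00 lbf.
4497.43 − 6570.00 ≈ -2070 lbf.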